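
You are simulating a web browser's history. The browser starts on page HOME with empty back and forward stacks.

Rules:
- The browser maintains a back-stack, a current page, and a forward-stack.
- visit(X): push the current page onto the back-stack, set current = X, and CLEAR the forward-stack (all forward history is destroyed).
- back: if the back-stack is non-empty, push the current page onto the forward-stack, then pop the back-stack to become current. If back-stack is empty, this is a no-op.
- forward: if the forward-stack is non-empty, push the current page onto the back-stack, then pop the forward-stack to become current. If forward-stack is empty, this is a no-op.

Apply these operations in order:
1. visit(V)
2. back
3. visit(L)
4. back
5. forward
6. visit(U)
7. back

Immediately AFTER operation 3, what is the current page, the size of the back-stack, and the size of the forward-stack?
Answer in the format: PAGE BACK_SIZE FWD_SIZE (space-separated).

After 1 (visit(V)): cur=V back=1 fwd=0
After 2 (back): cur=HOME back=0 fwd=1
After 3 (visit(L)): cur=L back=1 fwd=0

L 1 0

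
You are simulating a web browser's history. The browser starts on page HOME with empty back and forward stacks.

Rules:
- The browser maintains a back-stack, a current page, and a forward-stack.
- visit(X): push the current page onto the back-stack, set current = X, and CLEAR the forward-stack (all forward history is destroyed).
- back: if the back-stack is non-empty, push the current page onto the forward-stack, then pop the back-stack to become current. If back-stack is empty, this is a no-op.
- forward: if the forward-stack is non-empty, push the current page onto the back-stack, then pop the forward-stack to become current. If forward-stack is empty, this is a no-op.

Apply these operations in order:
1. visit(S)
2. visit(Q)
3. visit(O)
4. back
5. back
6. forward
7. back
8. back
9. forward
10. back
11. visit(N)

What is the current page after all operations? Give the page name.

Answer: N

Derivation:
After 1 (visit(S)): cur=S back=1 fwd=0
After 2 (visit(Q)): cur=Q back=2 fwd=0
After 3 (visit(O)): cur=O back=3 fwd=0
After 4 (back): cur=Q back=2 fwd=1
After 5 (back): cur=S back=1 fwd=2
After 6 (forward): cur=Q back=2 fwd=1
After 7 (back): cur=S back=1 fwd=2
After 8 (back): cur=HOME back=0 fwd=3
After 9 (forward): cur=S back=1 fwd=2
After 10 (back): cur=HOME back=0 fwd=3
After 11 (visit(N)): cur=N back=1 fwd=0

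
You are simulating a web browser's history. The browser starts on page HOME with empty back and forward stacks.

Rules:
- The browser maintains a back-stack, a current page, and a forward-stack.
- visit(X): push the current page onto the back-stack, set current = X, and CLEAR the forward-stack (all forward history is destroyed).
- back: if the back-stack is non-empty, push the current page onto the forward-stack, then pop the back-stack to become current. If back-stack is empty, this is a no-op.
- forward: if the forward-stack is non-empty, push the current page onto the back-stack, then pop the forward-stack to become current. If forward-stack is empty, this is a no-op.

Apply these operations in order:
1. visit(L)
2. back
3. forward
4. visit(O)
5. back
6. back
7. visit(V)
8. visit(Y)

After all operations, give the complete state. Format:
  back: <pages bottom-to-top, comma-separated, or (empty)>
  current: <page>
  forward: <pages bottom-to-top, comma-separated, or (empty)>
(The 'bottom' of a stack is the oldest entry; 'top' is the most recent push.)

Answer: back: HOME,V
current: Y
forward: (empty)

Derivation:
After 1 (visit(L)): cur=L back=1 fwd=0
After 2 (back): cur=HOME back=0 fwd=1
After 3 (forward): cur=L back=1 fwd=0
After 4 (visit(O)): cur=O back=2 fwd=0
After 5 (back): cur=L back=1 fwd=1
After 6 (back): cur=HOME back=0 fwd=2
After 7 (visit(V)): cur=V back=1 fwd=0
After 8 (visit(Y)): cur=Y back=2 fwd=0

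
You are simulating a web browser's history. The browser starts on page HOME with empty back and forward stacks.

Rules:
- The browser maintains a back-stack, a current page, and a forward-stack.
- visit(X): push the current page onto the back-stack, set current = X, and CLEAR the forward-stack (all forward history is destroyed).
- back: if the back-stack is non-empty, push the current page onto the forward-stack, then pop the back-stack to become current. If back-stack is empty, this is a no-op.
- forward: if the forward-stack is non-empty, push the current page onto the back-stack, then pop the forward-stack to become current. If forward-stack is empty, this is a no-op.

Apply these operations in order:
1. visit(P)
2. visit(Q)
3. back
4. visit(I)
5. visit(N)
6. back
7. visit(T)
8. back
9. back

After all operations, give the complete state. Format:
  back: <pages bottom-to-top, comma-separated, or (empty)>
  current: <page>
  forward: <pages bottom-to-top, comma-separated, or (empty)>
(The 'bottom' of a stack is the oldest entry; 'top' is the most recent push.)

Answer: back: HOME
current: P
forward: T,I

Derivation:
After 1 (visit(P)): cur=P back=1 fwd=0
After 2 (visit(Q)): cur=Q back=2 fwd=0
After 3 (back): cur=P back=1 fwd=1
After 4 (visit(I)): cur=I back=2 fwd=0
After 5 (visit(N)): cur=N back=3 fwd=0
After 6 (back): cur=I back=2 fwd=1
After 7 (visit(T)): cur=T back=3 fwd=0
After 8 (back): cur=I back=2 fwd=1
After 9 (back): cur=P back=1 fwd=2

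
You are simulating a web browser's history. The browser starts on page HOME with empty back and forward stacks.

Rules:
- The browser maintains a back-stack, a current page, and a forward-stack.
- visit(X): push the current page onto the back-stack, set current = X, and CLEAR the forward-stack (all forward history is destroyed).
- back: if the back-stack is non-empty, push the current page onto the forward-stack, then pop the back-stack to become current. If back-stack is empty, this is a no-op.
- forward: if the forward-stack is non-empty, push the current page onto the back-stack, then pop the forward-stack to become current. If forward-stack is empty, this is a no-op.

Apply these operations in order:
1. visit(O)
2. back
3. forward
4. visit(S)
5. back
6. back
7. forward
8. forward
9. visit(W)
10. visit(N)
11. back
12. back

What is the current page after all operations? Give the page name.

After 1 (visit(O)): cur=O back=1 fwd=0
After 2 (back): cur=HOME back=0 fwd=1
After 3 (forward): cur=O back=1 fwd=0
After 4 (visit(S)): cur=S back=2 fwd=0
After 5 (back): cur=O back=1 fwd=1
After 6 (back): cur=HOME back=0 fwd=2
After 7 (forward): cur=O back=1 fwd=1
After 8 (forward): cur=S back=2 fwd=0
After 9 (visit(W)): cur=W back=3 fwd=0
After 10 (visit(N)): cur=N back=4 fwd=0
After 11 (back): cur=W back=3 fwd=1
After 12 (back): cur=S back=2 fwd=2

Answer: S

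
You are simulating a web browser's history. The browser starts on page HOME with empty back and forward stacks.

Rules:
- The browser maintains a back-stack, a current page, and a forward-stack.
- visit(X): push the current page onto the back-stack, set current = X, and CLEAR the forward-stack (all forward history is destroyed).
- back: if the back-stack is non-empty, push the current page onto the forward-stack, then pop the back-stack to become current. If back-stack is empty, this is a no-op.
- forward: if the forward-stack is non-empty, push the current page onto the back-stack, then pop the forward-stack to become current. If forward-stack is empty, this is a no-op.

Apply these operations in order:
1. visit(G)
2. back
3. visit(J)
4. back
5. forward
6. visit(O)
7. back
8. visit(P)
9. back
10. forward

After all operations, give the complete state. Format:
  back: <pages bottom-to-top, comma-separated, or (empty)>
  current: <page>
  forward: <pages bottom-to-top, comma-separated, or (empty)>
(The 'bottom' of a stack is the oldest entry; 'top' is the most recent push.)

Answer: back: HOME,J
current: P
forward: (empty)

Derivation:
After 1 (visit(G)): cur=G back=1 fwd=0
After 2 (back): cur=HOME back=0 fwd=1
After 3 (visit(J)): cur=J back=1 fwd=0
After 4 (back): cur=HOME back=0 fwd=1
After 5 (forward): cur=J back=1 fwd=0
After 6 (visit(O)): cur=O back=2 fwd=0
After 7 (back): cur=J back=1 fwd=1
After 8 (visit(P)): cur=P back=2 fwd=0
After 9 (back): cur=J back=1 fwd=1
After 10 (forward): cur=P back=2 fwd=0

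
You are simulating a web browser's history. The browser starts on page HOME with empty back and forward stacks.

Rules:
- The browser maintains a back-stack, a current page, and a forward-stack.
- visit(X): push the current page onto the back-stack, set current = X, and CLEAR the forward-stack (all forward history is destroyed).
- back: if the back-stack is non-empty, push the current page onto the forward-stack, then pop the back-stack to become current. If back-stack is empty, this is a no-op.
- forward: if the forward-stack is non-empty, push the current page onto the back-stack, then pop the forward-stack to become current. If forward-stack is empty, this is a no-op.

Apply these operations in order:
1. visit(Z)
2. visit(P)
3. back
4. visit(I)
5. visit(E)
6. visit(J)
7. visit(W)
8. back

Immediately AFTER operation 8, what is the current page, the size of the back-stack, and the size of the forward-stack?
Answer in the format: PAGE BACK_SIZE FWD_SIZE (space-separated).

After 1 (visit(Z)): cur=Z back=1 fwd=0
After 2 (visit(P)): cur=P back=2 fwd=0
After 3 (back): cur=Z back=1 fwd=1
After 4 (visit(I)): cur=I back=2 fwd=0
After 5 (visit(E)): cur=E back=3 fwd=0
After 6 (visit(J)): cur=J back=4 fwd=0
After 7 (visit(W)): cur=W back=5 fwd=0
After 8 (back): cur=J back=4 fwd=1

J 4 1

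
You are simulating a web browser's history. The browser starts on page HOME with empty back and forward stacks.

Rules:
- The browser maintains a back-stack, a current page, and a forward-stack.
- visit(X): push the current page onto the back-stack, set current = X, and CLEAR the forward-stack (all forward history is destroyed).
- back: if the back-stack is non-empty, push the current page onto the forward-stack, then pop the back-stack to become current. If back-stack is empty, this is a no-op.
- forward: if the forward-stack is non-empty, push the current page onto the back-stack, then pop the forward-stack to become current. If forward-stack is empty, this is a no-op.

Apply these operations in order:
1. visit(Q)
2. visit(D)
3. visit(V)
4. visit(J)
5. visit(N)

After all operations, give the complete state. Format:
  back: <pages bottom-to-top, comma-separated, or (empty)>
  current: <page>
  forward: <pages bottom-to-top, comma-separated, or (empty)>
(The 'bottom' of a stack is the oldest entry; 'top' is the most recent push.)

Answer: back: HOME,Q,D,V,J
current: N
forward: (empty)

Derivation:
After 1 (visit(Q)): cur=Q back=1 fwd=0
After 2 (visit(D)): cur=D back=2 fwd=0
After 3 (visit(V)): cur=V back=3 fwd=0
After 4 (visit(J)): cur=J back=4 fwd=0
After 5 (visit(N)): cur=N back=5 fwd=0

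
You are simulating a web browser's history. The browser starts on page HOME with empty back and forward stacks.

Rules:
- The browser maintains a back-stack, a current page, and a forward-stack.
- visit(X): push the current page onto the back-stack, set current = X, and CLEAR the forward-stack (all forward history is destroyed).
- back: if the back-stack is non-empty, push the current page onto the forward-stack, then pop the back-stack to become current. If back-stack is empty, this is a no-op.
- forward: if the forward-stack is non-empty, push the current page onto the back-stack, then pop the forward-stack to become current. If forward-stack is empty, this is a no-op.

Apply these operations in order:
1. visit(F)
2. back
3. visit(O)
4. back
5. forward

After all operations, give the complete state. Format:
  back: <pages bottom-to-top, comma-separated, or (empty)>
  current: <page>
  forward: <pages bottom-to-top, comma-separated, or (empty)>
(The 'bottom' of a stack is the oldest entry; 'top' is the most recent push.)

Answer: back: HOME
current: O
forward: (empty)

Derivation:
After 1 (visit(F)): cur=F back=1 fwd=0
After 2 (back): cur=HOME back=0 fwd=1
After 3 (visit(O)): cur=O back=1 fwd=0
After 4 (back): cur=HOME back=0 fwd=1
After 5 (forward): cur=O back=1 fwd=0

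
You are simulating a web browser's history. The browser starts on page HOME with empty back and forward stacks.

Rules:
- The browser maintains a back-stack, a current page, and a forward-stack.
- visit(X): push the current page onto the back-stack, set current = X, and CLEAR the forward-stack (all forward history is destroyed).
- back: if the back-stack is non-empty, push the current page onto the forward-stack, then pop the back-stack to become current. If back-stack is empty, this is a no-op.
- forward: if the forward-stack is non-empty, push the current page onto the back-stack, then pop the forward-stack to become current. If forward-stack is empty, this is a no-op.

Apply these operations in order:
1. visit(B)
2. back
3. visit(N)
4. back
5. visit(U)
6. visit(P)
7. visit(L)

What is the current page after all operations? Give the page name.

After 1 (visit(B)): cur=B back=1 fwd=0
After 2 (back): cur=HOME back=0 fwd=1
After 3 (visit(N)): cur=N back=1 fwd=0
After 4 (back): cur=HOME back=0 fwd=1
After 5 (visit(U)): cur=U back=1 fwd=0
After 6 (visit(P)): cur=P back=2 fwd=0
After 7 (visit(L)): cur=L back=3 fwd=0

Answer: L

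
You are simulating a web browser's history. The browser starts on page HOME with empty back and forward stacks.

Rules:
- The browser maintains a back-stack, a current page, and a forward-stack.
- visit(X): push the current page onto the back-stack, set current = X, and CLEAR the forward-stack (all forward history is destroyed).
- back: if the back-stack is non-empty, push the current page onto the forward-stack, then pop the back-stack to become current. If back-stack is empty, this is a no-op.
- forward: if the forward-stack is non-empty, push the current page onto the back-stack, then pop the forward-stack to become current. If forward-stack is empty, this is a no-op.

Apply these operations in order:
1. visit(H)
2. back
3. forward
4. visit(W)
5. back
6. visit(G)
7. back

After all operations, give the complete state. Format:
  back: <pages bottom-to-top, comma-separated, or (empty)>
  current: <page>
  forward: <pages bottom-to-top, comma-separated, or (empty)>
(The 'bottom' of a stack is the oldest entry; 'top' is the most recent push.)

Answer: back: HOME
current: H
forward: G

Derivation:
After 1 (visit(H)): cur=H back=1 fwd=0
After 2 (back): cur=HOME back=0 fwd=1
After 3 (forward): cur=H back=1 fwd=0
After 4 (visit(W)): cur=W back=2 fwd=0
After 5 (back): cur=H back=1 fwd=1
After 6 (visit(G)): cur=G back=2 fwd=0
After 7 (back): cur=H back=1 fwd=1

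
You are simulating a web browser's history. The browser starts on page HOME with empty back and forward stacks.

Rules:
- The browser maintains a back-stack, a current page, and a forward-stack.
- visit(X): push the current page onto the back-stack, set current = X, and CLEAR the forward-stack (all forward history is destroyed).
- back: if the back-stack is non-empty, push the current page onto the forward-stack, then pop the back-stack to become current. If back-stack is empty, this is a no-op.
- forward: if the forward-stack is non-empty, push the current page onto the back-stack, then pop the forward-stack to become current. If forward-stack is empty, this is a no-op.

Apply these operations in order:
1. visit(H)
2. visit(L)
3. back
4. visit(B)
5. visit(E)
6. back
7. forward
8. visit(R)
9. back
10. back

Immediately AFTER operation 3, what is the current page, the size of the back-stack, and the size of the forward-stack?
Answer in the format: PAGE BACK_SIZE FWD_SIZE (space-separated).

After 1 (visit(H)): cur=H back=1 fwd=0
After 2 (visit(L)): cur=L back=2 fwd=0
After 3 (back): cur=H back=1 fwd=1

H 1 1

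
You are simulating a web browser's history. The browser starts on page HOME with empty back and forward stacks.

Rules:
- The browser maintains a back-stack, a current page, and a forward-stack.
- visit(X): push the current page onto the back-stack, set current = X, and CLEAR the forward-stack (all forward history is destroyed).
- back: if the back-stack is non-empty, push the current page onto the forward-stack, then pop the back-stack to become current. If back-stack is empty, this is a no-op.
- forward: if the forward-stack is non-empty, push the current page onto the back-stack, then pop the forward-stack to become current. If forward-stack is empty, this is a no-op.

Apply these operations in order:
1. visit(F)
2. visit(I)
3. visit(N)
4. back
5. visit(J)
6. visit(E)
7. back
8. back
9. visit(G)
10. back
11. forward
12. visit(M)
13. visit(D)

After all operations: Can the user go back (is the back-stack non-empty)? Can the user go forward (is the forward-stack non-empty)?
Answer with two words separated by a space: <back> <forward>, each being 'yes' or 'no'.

Answer: yes no

Derivation:
After 1 (visit(F)): cur=F back=1 fwd=0
After 2 (visit(I)): cur=I back=2 fwd=0
After 3 (visit(N)): cur=N back=3 fwd=0
After 4 (back): cur=I back=2 fwd=1
After 5 (visit(J)): cur=J back=3 fwd=0
After 6 (visit(E)): cur=E back=4 fwd=0
After 7 (back): cur=J back=3 fwd=1
After 8 (back): cur=I back=2 fwd=2
After 9 (visit(G)): cur=G back=3 fwd=0
After 10 (back): cur=I back=2 fwd=1
After 11 (forward): cur=G back=3 fwd=0
After 12 (visit(M)): cur=M back=4 fwd=0
After 13 (visit(D)): cur=D back=5 fwd=0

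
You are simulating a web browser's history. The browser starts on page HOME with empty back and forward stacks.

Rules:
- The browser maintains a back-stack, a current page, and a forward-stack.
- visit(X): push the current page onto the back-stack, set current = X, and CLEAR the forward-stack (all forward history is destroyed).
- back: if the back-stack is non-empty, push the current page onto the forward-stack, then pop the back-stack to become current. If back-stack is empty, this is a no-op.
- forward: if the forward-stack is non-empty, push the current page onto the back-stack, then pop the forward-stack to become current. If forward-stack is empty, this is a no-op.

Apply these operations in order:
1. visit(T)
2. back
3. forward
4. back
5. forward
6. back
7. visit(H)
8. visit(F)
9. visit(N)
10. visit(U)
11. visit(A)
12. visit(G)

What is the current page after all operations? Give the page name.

After 1 (visit(T)): cur=T back=1 fwd=0
After 2 (back): cur=HOME back=0 fwd=1
After 3 (forward): cur=T back=1 fwd=0
After 4 (back): cur=HOME back=0 fwd=1
After 5 (forward): cur=T back=1 fwd=0
After 6 (back): cur=HOME back=0 fwd=1
After 7 (visit(H)): cur=H back=1 fwd=0
After 8 (visit(F)): cur=F back=2 fwd=0
After 9 (visit(N)): cur=N back=3 fwd=0
After 10 (visit(U)): cur=U back=4 fwd=0
After 11 (visit(A)): cur=A back=5 fwd=0
After 12 (visit(G)): cur=G back=6 fwd=0

Answer: G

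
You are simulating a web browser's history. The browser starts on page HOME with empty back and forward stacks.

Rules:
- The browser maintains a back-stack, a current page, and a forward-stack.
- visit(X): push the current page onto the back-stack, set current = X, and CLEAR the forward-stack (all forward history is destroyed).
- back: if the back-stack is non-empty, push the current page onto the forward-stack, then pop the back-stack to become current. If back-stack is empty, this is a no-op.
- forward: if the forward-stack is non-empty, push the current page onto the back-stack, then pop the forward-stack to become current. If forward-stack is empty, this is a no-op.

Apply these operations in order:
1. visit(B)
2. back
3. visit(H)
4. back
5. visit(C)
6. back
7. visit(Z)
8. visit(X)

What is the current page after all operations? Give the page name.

After 1 (visit(B)): cur=B back=1 fwd=0
After 2 (back): cur=HOME back=0 fwd=1
After 3 (visit(H)): cur=H back=1 fwd=0
After 4 (back): cur=HOME back=0 fwd=1
After 5 (visit(C)): cur=C back=1 fwd=0
After 6 (back): cur=HOME back=0 fwd=1
After 7 (visit(Z)): cur=Z back=1 fwd=0
After 8 (visit(X)): cur=X back=2 fwd=0

Answer: X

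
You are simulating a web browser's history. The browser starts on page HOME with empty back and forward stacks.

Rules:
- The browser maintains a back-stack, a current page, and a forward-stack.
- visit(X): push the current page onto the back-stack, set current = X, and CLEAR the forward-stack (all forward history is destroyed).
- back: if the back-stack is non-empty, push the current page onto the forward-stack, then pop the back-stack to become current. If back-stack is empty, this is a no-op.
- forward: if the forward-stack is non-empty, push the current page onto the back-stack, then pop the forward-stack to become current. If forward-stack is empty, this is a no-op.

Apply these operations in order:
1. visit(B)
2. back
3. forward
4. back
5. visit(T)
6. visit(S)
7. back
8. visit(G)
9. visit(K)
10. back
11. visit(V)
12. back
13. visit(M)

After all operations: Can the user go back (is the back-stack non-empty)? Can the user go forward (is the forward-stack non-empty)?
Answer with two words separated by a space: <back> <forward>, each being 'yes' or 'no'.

After 1 (visit(B)): cur=B back=1 fwd=0
After 2 (back): cur=HOME back=0 fwd=1
After 3 (forward): cur=B back=1 fwd=0
After 4 (back): cur=HOME back=0 fwd=1
After 5 (visit(T)): cur=T back=1 fwd=0
After 6 (visit(S)): cur=S back=2 fwd=0
After 7 (back): cur=T back=1 fwd=1
After 8 (visit(G)): cur=G back=2 fwd=0
After 9 (visit(K)): cur=K back=3 fwd=0
After 10 (back): cur=G back=2 fwd=1
After 11 (visit(V)): cur=V back=3 fwd=0
After 12 (back): cur=G back=2 fwd=1
After 13 (visit(M)): cur=M back=3 fwd=0

Answer: yes no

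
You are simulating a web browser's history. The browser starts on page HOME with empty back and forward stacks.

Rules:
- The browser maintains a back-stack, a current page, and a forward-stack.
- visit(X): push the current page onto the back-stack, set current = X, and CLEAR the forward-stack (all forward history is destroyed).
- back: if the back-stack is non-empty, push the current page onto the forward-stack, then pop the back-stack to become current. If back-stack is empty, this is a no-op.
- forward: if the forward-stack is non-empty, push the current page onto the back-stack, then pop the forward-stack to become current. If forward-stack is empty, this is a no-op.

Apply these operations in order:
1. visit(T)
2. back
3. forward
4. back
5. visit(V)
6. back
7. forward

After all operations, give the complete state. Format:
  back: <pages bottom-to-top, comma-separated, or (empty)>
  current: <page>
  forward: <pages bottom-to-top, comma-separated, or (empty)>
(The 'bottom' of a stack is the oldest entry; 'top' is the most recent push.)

Answer: back: HOME
current: V
forward: (empty)

Derivation:
After 1 (visit(T)): cur=T back=1 fwd=0
After 2 (back): cur=HOME back=0 fwd=1
After 3 (forward): cur=T back=1 fwd=0
After 4 (back): cur=HOME back=0 fwd=1
After 5 (visit(V)): cur=V back=1 fwd=0
After 6 (back): cur=HOME back=0 fwd=1
After 7 (forward): cur=V back=1 fwd=0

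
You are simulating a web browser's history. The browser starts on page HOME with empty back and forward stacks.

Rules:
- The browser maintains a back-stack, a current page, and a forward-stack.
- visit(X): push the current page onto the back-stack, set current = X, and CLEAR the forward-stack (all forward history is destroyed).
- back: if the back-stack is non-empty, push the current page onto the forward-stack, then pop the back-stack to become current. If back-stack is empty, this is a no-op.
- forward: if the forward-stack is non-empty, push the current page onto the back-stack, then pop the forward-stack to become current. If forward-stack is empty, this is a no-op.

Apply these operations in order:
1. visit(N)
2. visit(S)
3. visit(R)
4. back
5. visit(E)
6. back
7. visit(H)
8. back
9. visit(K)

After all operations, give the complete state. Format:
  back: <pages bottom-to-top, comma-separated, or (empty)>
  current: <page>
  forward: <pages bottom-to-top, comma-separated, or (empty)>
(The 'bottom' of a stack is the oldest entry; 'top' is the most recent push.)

Answer: back: HOME,N,S
current: K
forward: (empty)

Derivation:
After 1 (visit(N)): cur=N back=1 fwd=0
After 2 (visit(S)): cur=S back=2 fwd=0
After 3 (visit(R)): cur=R back=3 fwd=0
After 4 (back): cur=S back=2 fwd=1
After 5 (visit(E)): cur=E back=3 fwd=0
After 6 (back): cur=S back=2 fwd=1
After 7 (visit(H)): cur=H back=3 fwd=0
After 8 (back): cur=S back=2 fwd=1
After 9 (visit(K)): cur=K back=3 fwd=0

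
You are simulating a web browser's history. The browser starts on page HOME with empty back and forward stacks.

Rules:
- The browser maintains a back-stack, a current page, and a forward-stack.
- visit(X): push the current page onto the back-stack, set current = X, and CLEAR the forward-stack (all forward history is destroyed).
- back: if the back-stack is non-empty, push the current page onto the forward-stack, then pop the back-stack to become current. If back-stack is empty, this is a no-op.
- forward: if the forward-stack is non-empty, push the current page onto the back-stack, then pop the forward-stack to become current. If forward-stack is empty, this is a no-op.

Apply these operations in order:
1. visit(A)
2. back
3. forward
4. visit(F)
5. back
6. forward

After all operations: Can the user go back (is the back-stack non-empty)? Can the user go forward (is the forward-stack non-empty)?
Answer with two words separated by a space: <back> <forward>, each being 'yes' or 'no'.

Answer: yes no

Derivation:
After 1 (visit(A)): cur=A back=1 fwd=0
After 2 (back): cur=HOME back=0 fwd=1
After 3 (forward): cur=A back=1 fwd=0
After 4 (visit(F)): cur=F back=2 fwd=0
After 5 (back): cur=A back=1 fwd=1
After 6 (forward): cur=F back=2 fwd=0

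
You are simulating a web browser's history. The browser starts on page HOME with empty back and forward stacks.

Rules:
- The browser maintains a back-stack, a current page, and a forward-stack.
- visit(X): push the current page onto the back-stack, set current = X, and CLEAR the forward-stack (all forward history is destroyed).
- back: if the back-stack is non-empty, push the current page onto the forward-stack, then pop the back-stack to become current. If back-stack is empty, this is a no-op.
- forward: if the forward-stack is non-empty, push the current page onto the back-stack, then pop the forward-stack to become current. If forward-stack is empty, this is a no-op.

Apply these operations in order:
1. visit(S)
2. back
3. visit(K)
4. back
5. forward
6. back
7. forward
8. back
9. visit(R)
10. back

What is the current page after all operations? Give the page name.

After 1 (visit(S)): cur=S back=1 fwd=0
After 2 (back): cur=HOME back=0 fwd=1
After 3 (visit(K)): cur=K back=1 fwd=0
After 4 (back): cur=HOME back=0 fwd=1
After 5 (forward): cur=K back=1 fwd=0
After 6 (back): cur=HOME back=0 fwd=1
After 7 (forward): cur=K back=1 fwd=0
After 8 (back): cur=HOME back=0 fwd=1
After 9 (visit(R)): cur=R back=1 fwd=0
After 10 (back): cur=HOME back=0 fwd=1

Answer: HOME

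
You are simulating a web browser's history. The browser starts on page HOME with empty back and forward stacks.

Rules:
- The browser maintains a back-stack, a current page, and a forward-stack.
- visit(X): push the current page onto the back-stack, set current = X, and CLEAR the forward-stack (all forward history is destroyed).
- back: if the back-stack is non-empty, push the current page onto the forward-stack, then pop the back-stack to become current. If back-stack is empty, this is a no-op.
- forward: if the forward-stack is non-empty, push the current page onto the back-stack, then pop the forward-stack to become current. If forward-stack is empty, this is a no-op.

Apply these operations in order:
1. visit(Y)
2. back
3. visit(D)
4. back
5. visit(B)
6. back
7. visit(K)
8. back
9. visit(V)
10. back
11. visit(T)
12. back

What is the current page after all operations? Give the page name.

After 1 (visit(Y)): cur=Y back=1 fwd=0
After 2 (back): cur=HOME back=0 fwd=1
After 3 (visit(D)): cur=D back=1 fwd=0
After 4 (back): cur=HOME back=0 fwd=1
After 5 (visit(B)): cur=B back=1 fwd=0
After 6 (back): cur=HOME back=0 fwd=1
After 7 (visit(K)): cur=K back=1 fwd=0
After 8 (back): cur=HOME back=0 fwd=1
After 9 (visit(V)): cur=V back=1 fwd=0
After 10 (back): cur=HOME back=0 fwd=1
After 11 (visit(T)): cur=T back=1 fwd=0
After 12 (back): cur=HOME back=0 fwd=1

Answer: HOME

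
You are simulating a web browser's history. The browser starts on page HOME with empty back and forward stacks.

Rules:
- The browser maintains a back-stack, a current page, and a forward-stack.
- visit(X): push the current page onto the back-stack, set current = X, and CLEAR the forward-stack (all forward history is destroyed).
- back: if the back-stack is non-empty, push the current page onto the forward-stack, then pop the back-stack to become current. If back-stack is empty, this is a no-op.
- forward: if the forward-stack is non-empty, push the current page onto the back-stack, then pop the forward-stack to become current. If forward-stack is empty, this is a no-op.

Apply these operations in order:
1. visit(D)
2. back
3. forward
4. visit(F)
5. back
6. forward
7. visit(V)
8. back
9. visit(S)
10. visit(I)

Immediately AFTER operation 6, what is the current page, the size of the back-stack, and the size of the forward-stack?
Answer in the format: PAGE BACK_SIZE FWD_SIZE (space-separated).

After 1 (visit(D)): cur=D back=1 fwd=0
After 2 (back): cur=HOME back=0 fwd=1
After 3 (forward): cur=D back=1 fwd=0
After 4 (visit(F)): cur=F back=2 fwd=0
After 5 (back): cur=D back=1 fwd=1
After 6 (forward): cur=F back=2 fwd=0

F 2 0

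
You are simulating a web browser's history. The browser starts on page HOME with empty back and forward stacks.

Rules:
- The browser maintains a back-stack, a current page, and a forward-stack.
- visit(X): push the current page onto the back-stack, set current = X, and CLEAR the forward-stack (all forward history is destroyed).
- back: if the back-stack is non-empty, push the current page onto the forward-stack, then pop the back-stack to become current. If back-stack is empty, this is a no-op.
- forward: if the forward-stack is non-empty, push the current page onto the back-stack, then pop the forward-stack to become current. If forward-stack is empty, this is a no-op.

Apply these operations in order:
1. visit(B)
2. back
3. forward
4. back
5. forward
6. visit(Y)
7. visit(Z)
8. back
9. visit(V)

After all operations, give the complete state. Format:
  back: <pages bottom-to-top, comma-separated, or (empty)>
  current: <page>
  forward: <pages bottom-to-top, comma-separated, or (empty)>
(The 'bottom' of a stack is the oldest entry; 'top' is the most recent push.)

Answer: back: HOME,B,Y
current: V
forward: (empty)

Derivation:
After 1 (visit(B)): cur=B back=1 fwd=0
After 2 (back): cur=HOME back=0 fwd=1
After 3 (forward): cur=B back=1 fwd=0
After 4 (back): cur=HOME back=0 fwd=1
After 5 (forward): cur=B back=1 fwd=0
After 6 (visit(Y)): cur=Y back=2 fwd=0
After 7 (visit(Z)): cur=Z back=3 fwd=0
After 8 (back): cur=Y back=2 fwd=1
After 9 (visit(V)): cur=V back=3 fwd=0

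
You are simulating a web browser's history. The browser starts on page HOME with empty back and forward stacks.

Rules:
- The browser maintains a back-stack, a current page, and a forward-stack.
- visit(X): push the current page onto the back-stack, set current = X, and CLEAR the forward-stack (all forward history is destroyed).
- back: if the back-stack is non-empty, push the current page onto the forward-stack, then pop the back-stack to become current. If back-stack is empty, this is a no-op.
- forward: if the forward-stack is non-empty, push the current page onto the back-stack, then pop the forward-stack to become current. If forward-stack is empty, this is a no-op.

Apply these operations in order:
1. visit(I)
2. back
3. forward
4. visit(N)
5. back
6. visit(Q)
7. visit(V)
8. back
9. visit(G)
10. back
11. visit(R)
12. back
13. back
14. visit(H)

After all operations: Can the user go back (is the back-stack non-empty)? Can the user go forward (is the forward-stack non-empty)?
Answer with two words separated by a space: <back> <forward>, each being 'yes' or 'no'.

After 1 (visit(I)): cur=I back=1 fwd=0
After 2 (back): cur=HOME back=0 fwd=1
After 3 (forward): cur=I back=1 fwd=0
After 4 (visit(N)): cur=N back=2 fwd=0
After 5 (back): cur=I back=1 fwd=1
After 6 (visit(Q)): cur=Q back=2 fwd=0
After 7 (visit(V)): cur=V back=3 fwd=0
After 8 (back): cur=Q back=2 fwd=1
After 9 (visit(G)): cur=G back=3 fwd=0
After 10 (back): cur=Q back=2 fwd=1
After 11 (visit(R)): cur=R back=3 fwd=0
After 12 (back): cur=Q back=2 fwd=1
After 13 (back): cur=I back=1 fwd=2
After 14 (visit(H)): cur=H back=2 fwd=0

Answer: yes no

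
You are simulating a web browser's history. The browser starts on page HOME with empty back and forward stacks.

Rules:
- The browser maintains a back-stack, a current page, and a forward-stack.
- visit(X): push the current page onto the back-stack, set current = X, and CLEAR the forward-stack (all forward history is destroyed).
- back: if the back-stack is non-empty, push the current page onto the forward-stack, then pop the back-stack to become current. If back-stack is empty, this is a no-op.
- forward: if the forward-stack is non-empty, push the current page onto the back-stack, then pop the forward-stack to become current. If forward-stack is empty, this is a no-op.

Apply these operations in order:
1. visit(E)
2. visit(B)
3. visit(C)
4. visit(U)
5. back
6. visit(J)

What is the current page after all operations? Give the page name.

Answer: J

Derivation:
After 1 (visit(E)): cur=E back=1 fwd=0
After 2 (visit(B)): cur=B back=2 fwd=0
After 3 (visit(C)): cur=C back=3 fwd=0
After 4 (visit(U)): cur=U back=4 fwd=0
After 5 (back): cur=C back=3 fwd=1
After 6 (visit(J)): cur=J back=4 fwd=0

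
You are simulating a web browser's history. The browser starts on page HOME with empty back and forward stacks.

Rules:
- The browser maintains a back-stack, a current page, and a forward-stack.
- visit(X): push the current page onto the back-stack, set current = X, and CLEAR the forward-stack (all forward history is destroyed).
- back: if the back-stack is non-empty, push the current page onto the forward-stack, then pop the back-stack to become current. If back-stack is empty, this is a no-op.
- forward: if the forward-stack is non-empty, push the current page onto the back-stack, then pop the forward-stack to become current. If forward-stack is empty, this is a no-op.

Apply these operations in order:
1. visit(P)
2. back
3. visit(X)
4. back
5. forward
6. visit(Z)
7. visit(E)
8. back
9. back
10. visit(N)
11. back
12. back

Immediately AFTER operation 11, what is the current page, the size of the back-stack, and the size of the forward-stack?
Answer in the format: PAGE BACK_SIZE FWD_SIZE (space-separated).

After 1 (visit(P)): cur=P back=1 fwd=0
After 2 (back): cur=HOME back=0 fwd=1
After 3 (visit(X)): cur=X back=1 fwd=0
After 4 (back): cur=HOME back=0 fwd=1
After 5 (forward): cur=X back=1 fwd=0
After 6 (visit(Z)): cur=Z back=2 fwd=0
After 7 (visit(E)): cur=E back=3 fwd=0
After 8 (back): cur=Z back=2 fwd=1
After 9 (back): cur=X back=1 fwd=2
After 10 (visit(N)): cur=N back=2 fwd=0
After 11 (back): cur=X back=1 fwd=1

X 1 1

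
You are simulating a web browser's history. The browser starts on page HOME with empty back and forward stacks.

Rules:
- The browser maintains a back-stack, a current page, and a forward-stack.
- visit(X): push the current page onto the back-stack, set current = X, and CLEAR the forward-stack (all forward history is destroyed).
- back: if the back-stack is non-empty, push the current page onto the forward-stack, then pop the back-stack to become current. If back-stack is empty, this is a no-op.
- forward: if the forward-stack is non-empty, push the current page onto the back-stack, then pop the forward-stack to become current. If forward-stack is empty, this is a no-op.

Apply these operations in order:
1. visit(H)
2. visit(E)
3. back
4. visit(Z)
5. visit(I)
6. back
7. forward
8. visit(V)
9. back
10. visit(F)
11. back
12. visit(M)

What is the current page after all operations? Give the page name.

Answer: M

Derivation:
After 1 (visit(H)): cur=H back=1 fwd=0
After 2 (visit(E)): cur=E back=2 fwd=0
After 3 (back): cur=H back=1 fwd=1
After 4 (visit(Z)): cur=Z back=2 fwd=0
After 5 (visit(I)): cur=I back=3 fwd=0
After 6 (back): cur=Z back=2 fwd=1
After 7 (forward): cur=I back=3 fwd=0
After 8 (visit(V)): cur=V back=4 fwd=0
After 9 (back): cur=I back=3 fwd=1
After 10 (visit(F)): cur=F back=4 fwd=0
After 11 (back): cur=I back=3 fwd=1
After 12 (visit(M)): cur=M back=4 fwd=0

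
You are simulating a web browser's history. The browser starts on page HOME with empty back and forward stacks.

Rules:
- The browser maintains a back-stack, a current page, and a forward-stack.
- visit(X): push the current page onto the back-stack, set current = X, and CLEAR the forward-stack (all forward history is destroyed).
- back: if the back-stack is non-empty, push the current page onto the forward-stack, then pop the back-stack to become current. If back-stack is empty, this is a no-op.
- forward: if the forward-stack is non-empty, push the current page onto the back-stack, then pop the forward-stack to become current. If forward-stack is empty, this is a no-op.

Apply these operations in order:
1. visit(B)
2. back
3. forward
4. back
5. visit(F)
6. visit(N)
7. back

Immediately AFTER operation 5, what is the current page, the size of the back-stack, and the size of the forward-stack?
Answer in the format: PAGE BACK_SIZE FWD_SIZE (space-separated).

After 1 (visit(B)): cur=B back=1 fwd=0
After 2 (back): cur=HOME back=0 fwd=1
After 3 (forward): cur=B back=1 fwd=0
After 4 (back): cur=HOME back=0 fwd=1
After 5 (visit(F)): cur=F back=1 fwd=0

F 1 0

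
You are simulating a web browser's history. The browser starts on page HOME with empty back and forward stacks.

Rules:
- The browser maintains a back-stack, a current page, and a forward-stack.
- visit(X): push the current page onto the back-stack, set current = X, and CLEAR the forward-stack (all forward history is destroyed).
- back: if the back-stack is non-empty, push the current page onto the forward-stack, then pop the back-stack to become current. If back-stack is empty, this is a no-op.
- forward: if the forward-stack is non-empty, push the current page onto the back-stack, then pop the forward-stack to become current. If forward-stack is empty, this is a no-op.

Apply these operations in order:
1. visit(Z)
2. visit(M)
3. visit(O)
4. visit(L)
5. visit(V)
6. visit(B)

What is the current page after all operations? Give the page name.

After 1 (visit(Z)): cur=Z back=1 fwd=0
After 2 (visit(M)): cur=M back=2 fwd=0
After 3 (visit(O)): cur=O back=3 fwd=0
After 4 (visit(L)): cur=L back=4 fwd=0
After 5 (visit(V)): cur=V back=5 fwd=0
After 6 (visit(B)): cur=B back=6 fwd=0

Answer: B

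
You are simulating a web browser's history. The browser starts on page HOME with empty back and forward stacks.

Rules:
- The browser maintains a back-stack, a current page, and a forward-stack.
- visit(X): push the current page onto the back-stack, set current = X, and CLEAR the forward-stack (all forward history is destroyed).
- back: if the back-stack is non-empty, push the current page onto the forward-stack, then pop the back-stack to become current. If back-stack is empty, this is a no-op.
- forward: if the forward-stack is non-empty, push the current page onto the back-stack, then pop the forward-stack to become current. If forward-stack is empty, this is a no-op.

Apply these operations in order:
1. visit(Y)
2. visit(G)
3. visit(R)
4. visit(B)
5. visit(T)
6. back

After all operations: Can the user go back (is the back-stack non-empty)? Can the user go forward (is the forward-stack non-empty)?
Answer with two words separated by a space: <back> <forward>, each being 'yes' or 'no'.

Answer: yes yes

Derivation:
After 1 (visit(Y)): cur=Y back=1 fwd=0
After 2 (visit(G)): cur=G back=2 fwd=0
After 3 (visit(R)): cur=R back=3 fwd=0
After 4 (visit(B)): cur=B back=4 fwd=0
After 5 (visit(T)): cur=T back=5 fwd=0
After 6 (back): cur=B back=4 fwd=1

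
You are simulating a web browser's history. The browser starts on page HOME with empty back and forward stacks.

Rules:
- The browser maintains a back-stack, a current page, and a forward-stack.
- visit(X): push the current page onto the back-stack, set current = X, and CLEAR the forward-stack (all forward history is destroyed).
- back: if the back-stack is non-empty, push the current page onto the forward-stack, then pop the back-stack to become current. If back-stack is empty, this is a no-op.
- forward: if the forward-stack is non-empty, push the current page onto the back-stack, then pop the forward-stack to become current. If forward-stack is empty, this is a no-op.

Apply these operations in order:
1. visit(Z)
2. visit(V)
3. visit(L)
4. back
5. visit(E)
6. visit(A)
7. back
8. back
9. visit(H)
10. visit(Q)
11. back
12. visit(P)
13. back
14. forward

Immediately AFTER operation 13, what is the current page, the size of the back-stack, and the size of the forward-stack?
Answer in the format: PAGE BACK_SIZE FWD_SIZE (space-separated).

After 1 (visit(Z)): cur=Z back=1 fwd=0
After 2 (visit(V)): cur=V back=2 fwd=0
After 3 (visit(L)): cur=L back=3 fwd=0
After 4 (back): cur=V back=2 fwd=1
After 5 (visit(E)): cur=E back=3 fwd=0
After 6 (visit(A)): cur=A back=4 fwd=0
After 7 (back): cur=E back=3 fwd=1
After 8 (back): cur=V back=2 fwd=2
After 9 (visit(H)): cur=H back=3 fwd=0
After 10 (visit(Q)): cur=Q back=4 fwd=0
After 11 (back): cur=H back=3 fwd=1
After 12 (visit(P)): cur=P back=4 fwd=0
After 13 (back): cur=H back=3 fwd=1

H 3 1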